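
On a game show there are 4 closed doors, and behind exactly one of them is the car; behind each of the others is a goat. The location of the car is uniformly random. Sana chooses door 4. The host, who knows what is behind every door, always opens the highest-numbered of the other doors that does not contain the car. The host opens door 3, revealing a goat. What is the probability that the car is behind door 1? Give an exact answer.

Apply Bayes' rule, conditioning on where the car actually is.
If it is behind any of doors 1, 2, and 4 (prior 1/4 each): door 3 is the highest-numbered option available, probability 1; weight (1/4)·1 = 1/4 each.
If it is behind door 3 (prior 1/4): the host opened door 3, so this case is ruled out; weight (1/4)·0 = 0.
The weights sum to 3/4.
So P(the car behind door 1 | the host opened door 3) = (1/4) / (3/4) = 1/3.

1/3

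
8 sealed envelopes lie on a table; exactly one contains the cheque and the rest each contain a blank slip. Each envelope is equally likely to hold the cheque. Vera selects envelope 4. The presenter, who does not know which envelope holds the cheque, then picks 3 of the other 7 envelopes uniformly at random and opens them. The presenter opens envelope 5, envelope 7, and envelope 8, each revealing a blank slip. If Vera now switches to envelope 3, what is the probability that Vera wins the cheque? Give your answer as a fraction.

1/5

Apply Bayes' rule, conditioning on where the cheque actually is.
If it is in any of envelopes 1, 2, 3, 4, and 6 (prior 1/8 each): the presenter picks exactly this set with probability 1/35 regardless, and none is the prize; weight (1/8)·(1/35) = 1/280 each.
If it is in any of envelopes 5, 7, and 8 (prior 1/8 each): that envelope was opened and seen not to hold the prize — ruled out; weight (1/8)·0 = 0 each.
The weights sum to 1/56.
So P(the cheque in envelope 3 | the presenter opened envelope 5, envelope 7, and envelope 8) = (1/280) / (1/56) = 1/5.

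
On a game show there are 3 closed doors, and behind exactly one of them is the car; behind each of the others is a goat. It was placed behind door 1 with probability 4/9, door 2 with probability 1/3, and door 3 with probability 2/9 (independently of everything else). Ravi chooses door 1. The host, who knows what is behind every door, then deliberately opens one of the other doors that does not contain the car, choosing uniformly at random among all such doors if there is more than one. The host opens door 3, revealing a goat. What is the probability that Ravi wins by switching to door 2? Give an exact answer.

Consider each possible location of the car in turn.
If it is behind door 1 (prior 4/9): the host has 2 equally likely choices, so probability 1/2; weight (4/9)·(1/2) = 2/9.
If it is behind door 2 (prior 1/3): the host has no choice, probability 1; weight (1/3)·1 = 1/3.
If it is behind door 3 (prior 2/9): the host opened door 3, so this case is ruled out; weight (2/9)·0 = 0.
The weights sum to 5/9.
So P(the car behind door 2 | the host opened door 3) = (1/3) / (5/9) = 3/5.

3/5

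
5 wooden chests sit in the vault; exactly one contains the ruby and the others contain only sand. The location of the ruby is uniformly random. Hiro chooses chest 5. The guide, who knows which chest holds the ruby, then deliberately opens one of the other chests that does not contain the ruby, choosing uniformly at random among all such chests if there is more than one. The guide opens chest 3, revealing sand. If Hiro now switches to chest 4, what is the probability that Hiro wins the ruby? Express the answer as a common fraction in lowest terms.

4/15

Condition on the true location of the ruby.
If it is in any of chests 1, 2, and 4 (prior 1/5 each): the guide has 3 equally likely choices, so probability 1/3; weight (1/5)·(1/3) = 1/15 each.
If it is in chest 3 (prior 1/5): the guide opened chest 3, so this case is ruled out; weight (1/5)·0 = 0.
If it is in chest 5 (prior 1/5): the guide has 4 equally likely choices, so probability 1/4; weight (1/5)·(1/4) = 1/20.
The weights sum to 1/4.
So P(the ruby in chest 4 | the guide opened chest 3) = (1/15) / (1/4) = 4/15.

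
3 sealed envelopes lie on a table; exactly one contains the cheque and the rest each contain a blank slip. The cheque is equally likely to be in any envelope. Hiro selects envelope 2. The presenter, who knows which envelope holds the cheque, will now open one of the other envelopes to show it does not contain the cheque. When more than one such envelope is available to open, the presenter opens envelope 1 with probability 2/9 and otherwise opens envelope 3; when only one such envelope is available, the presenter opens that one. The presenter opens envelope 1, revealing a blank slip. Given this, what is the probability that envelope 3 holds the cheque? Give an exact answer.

Apply Bayes' rule, conditioning on where the cheque actually is.
If it is in envelope 1 (prior 1/3): the presenter opened envelope 1, so this case is ruled out; weight (1/3)·0 = 0.
If it is in envelope 2 (prior 1/3): envelope 1 is available, opened with probability 2/9; weight (1/3)·(2/9) = 2/27.
If it is in envelope 3 (prior 1/3): only envelope 1 is available, probability 1; weight (1/3)·1 = 1/3.
The weights sum to 11/27.
So P(the cheque in envelope 3 | the presenter opened envelope 1) = (1/3) / (11/27) = 9/11.

9/11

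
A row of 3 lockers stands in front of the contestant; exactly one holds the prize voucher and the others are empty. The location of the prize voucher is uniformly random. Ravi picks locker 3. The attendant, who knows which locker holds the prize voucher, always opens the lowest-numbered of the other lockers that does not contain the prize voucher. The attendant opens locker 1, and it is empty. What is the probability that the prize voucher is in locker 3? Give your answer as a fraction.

Consider each possible location of the prize voucher in turn.
If it is in locker 1 (prior 1/3): the attendant opened locker 1, so this case is ruled out; weight (1/3)·0 = 0.
If it is in either of lockers 2 and 3 (prior 1/3 each): locker 1 is the lowest-numbered option available, probability 1; weight (1/3)·1 = 1/3 each.
The weights sum to 2/3.
So P(the prize voucher in locker 3 | the attendant opened locker 1) = (1/3) / (2/3) = 1/2.

1/2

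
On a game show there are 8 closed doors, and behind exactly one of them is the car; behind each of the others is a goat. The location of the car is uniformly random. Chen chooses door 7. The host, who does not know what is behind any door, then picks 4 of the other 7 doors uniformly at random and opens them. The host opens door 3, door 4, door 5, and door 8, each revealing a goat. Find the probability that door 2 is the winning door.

1/4

Because the host chose which doors to open without knowing where the car is, the choice is independent of the prize location. Learning that none of the 4 opened doors holds the car simply rules out those 4 locations and leaves the remaining 4 doors still equally likely by symmetry.
So P(the car behind door 2) = 1/4.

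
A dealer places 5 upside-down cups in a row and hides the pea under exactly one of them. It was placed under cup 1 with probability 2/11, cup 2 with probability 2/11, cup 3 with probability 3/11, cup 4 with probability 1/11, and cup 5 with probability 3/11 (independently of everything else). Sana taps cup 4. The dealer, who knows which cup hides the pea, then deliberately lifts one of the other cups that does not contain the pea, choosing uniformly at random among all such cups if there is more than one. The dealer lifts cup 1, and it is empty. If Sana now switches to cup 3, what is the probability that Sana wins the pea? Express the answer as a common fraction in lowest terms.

Consider each possible location of the pea in turn.
If it is under cup 1 (prior 2/11): the dealer opened cup 1, so this case is ruled out; weight (2/11)·0 = 0.
If it is under cup 2 (prior 2/11): the dealer has 3 equally likely choices, so probability 1/3; weight (2/11)·(1/3) = 2/33.
If it is under either of cups 3 and 5 (prior 3/11 each): the dealer has 3 equally likely choices, so probability 1/3; weight (3/11)·(1/3) = 1/11 each.
If it is under cup 4 (prior 1/11): the dealer has 4 equally likely choices, so probability 1/4; weight (1/11)·(1/4) = 1/44.
The weights sum to 35/132.
So P(the pea under cup 3 | the dealer opened cup 1) = (1/11) / (35/132) = 12/35.

12/35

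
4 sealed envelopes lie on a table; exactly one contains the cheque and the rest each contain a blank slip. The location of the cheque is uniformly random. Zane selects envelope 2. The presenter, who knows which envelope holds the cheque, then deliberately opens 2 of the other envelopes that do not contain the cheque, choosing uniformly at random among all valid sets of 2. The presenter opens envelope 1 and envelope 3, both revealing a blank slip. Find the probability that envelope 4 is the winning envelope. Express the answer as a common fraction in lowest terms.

3/4

Apply Bayes' rule, conditioning on where the cheque actually is.
If it is in either of envelopes 1 and 3 (prior 1/4 each): that envelope was opened and seen not to hold the prize — ruled out; weight (1/4)·0 = 0 each.
If it is in envelope 2 (prior 1/4): the presenter has 3 equally likely choices, so probability 1/3; weight (1/4)·(1/3) = 1/12.
If it is in envelope 4 (prior 1/4): the presenter has no choice, probability 1; weight (1/4)·1 = 1/4.
The weights sum to 1/3.
So P(the cheque in envelope 4 | the presenter opened envelope 1 and envelope 3) = (1/4) / (1/3) = 3/4.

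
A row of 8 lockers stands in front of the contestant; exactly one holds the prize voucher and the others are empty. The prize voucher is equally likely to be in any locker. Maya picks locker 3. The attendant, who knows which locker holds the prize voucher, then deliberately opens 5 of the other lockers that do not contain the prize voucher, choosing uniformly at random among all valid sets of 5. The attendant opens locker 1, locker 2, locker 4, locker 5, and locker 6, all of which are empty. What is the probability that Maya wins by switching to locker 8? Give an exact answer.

Apply Bayes' rule, conditioning on where the prize voucher actually is.
If it is in any of lockers 1, 2, 4, 5, and 6 (prior 1/8 each): that locker was opened and seen not to hold the prize — ruled out; weight (1/8)·0 = 0 each.
If it is in locker 3 (prior 1/8): the attendant has 21 equally likely choices, so probability 1/21; weight (1/8)·(1/21) = 1/168.
If it is in either of lockers 7 and 8 (prior 1/8 each): the attendant has 6 equally likely choices, so probability 1/6; weight (1/8)·(1/6) = 1/48 each.
The weights sum to 1/21.
So P(the prize voucher in locker 8 | the attendant opened locker 1, locker 2, locker 4, locker 5, and locker 6) = (1/48) / (1/21) = 7/16.

7/16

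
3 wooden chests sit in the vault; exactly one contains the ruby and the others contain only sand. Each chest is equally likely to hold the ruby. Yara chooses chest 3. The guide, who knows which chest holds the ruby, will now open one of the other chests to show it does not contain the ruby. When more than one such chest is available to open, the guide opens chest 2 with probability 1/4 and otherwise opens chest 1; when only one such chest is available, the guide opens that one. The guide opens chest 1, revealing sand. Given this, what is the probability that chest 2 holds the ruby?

4/7

Condition on the true location of the ruby.
If it is in chest 1 (prior 1/3): the guide opened chest 1, so this case is ruled out; weight (1/3)·0 = 0.
If it is in chest 2 (prior 1/3): only chest 1 is available, probability 1; weight (1/3)·1 = 1/3.
If it is in chest 3 (prior 1/3): chest 2 is available but not opened, probability 3/4; weight (1/3)·(3/4) = 1/4.
The weights sum to 7/12.
So P(the ruby in chest 2 | the guide opened chest 1) = (1/3) / (7/12) = 4/7.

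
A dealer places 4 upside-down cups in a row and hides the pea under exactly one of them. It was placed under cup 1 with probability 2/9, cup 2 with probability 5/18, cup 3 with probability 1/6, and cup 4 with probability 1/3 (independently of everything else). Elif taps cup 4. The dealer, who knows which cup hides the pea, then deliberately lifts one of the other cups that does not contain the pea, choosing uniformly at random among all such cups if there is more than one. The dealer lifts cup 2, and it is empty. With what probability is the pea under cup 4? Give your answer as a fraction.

Condition on the true location of the pea.
If it is under cup 1 (prior 2/9): the dealer has 2 equally likely choices, so probability 1/2; weight (2/9)·(1/2) = 1/9.
If it is under cup 2 (prior 5/18): the dealer opened cup 2, so this case is ruled out; weight (5/18)·0 = 0.
If it is under cup 3 (prior 1/6): the dealer has 2 equally likely choices, so probability 1/2; weight (1/6)·(1/2) = 1/12.
If it is under cup 4 (prior 1/3): the dealer has 3 equally likely choices, so probability 1/3; weight (1/3)·(1/3) = 1/9.
The weights sum to 11/36.
So P(the pea under cup 4 | the dealer opened cup 2) = (1/9) / (11/36) = 4/11.

4/11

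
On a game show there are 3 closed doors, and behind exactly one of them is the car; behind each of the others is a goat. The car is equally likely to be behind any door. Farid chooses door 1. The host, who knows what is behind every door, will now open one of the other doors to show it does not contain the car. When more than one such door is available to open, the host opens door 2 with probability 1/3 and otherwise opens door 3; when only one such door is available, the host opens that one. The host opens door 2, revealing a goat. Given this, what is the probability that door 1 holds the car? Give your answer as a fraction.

1/4

Apply Bayes' rule, conditioning on where the car actually is.
If it is behind door 1 (prior 1/3): door 2 is available, opened with probability 1/3; weight (1/3)·(1/3) = 1/9.
If it is behind door 2 (prior 1/3): the host opened door 2, so this case is ruled out; weight (1/3)·0 = 0.
If it is behind door 3 (prior 1/3): only door 2 is available, probability 1; weight (1/3)·1 = 1/3.
The weights sum to 4/9.
So P(the car behind door 1 | the host opened door 2) = (1/9) / (4/9) = 1/4.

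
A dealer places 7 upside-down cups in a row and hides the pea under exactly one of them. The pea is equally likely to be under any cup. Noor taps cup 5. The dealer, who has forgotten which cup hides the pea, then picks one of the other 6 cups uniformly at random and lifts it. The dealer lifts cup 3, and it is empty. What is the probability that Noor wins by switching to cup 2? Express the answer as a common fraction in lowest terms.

Because the dealer chose which cup to lift without knowing where the pea is, the choice is independent of the prize location. Learning that cup 3 does not hold the pea simply rules out that one location and leaves the remaining 6 cups still equally likely by symmetry.
So P(the pea under cup 2) = 1/6.

1/6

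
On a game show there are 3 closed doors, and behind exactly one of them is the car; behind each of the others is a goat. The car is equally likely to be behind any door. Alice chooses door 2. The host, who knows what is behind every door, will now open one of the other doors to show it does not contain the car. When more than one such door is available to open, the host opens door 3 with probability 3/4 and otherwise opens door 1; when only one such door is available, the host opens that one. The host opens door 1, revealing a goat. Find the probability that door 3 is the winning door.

Apply Bayes' rule, conditioning on where the car actually is.
If it is behind door 1 (prior 1/3): the host opened door 1, so this case is ruled out; weight (1/3)·0 = 0.
If it is behind door 2 (prior 1/3): door 3 is available but not opened, probability 1/4; weight (1/3)·(1/4) = 1/12.
If it is behind door 3 (prior 1/3): only door 1 is available, probability 1; weight (1/3)·1 = 1/3.
The weights sum to 5/12.
So P(the car behind door 3 | the host opened door 1) = (1/3) / (5/12) = 4/5.

4/5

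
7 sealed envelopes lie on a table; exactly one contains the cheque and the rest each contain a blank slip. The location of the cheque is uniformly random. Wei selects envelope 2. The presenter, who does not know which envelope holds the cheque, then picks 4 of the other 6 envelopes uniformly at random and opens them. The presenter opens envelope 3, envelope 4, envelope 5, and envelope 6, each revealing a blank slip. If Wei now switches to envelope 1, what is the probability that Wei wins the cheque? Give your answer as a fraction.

1/3

Because the presenter chose which envelopes to open without knowing where the cheque is, the choice is independent of the prize location. Learning that none of the 4 opened envelopes holds the cheque simply rules out those 4 locations and leaves the remaining 3 envelopes still equally likely by symmetry.
So P(the cheque in envelope 1) = 1/3.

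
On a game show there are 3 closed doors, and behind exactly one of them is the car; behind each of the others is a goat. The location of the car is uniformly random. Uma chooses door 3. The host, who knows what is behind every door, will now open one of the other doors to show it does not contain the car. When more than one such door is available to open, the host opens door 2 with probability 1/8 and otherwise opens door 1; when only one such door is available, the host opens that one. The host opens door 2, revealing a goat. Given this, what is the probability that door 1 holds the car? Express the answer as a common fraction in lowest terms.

8/9

Apply Bayes' rule, conditioning on where the car actually is.
If it is behind door 1 (prior 1/3): only door 2 is available, probability 1; weight (1/3)·1 = 1/3.
If it is behind door 2 (prior 1/3): the host opened door 2, so this case is ruled out; weight (1/3)·0 = 0.
If it is behind door 3 (prior 1/3): door 2 is available, opened with probability 1/8; weight (1/3)·(1/8) = 1/24.
The weights sum to 3/8.
So P(the car behind door 1 | the host opened door 2) = (1/3) / (3/8) = 8/9.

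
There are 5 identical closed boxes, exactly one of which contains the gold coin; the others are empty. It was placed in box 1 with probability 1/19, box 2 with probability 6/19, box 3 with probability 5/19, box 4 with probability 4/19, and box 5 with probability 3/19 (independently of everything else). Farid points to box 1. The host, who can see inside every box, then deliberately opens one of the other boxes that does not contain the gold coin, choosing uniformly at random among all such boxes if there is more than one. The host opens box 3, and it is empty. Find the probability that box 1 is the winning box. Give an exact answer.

3/55

Apply Bayes' rule, conditioning on where the gold coin actually is.
If it is in box 1 (prior 1/19): the host has 4 equally likely choices, so probability 1/4; weight (1/19)·(1/4) = 1/76.
If it is in box 2 (prior 6/19): the host has 3 equally likely choices, so probability 1/3; weight (6/19)·(1/3) = 2/19.
If it is in box 3 (prior 5/19): the host opened box 3, so this case is ruled out; weight (5/19)·0 = 0.
If it is in box 4 (prior 4/19): the host has 3 equally likely choices, so probability 1/3; weight (4/19)·(1/3) = 4/57.
If it is in box 5 (prior 3/19): the host has 3 equally likely choices, so probability 1/3; weight (3/19)·(1/3) = 1/19.
The weights sum to 55/228.
So P(the gold coin in box 1 | the host opened box 3) = (1/76) / (55/228) = 3/55.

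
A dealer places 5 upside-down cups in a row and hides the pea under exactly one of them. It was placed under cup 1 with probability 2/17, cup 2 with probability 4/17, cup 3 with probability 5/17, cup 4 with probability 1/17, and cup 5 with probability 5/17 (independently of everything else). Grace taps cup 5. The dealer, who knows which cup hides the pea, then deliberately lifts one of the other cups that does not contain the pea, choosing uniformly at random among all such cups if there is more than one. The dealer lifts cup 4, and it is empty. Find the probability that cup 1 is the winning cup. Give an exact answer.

Condition on the true location of the pea.
If it is under cup 1 (prior 2/17): the dealer has 3 equally likely choices, so probability 1/3; weight (2/17)·(1/3) = 2/51.
If it is under cup 2 (prior 4/17): the dealer has 3 equally likely choices, so probability 1/3; weight (4/17)·(1/3) = 4/51.
If it is under cup 3 (prior 5/17): the dealer has 3 equally likely choices, so probability 1/3; weight (5/17)·(1/3) = 5/51.
If it is under cup 4 (prior 1/17): the dealer opened cup 4, so this case is ruled out; weight (1/17)·0 = 0.
If it is under cup 5 (prior 5/17): the dealer has 4 equally likely choices, so probability 1/4; weight (5/17)·(1/4) = 5/68.
The weights sum to 59/204.
So P(the pea under cup 1 | the dealer opened cup 4) = (2/51) / (59/204) = 8/59.

8/59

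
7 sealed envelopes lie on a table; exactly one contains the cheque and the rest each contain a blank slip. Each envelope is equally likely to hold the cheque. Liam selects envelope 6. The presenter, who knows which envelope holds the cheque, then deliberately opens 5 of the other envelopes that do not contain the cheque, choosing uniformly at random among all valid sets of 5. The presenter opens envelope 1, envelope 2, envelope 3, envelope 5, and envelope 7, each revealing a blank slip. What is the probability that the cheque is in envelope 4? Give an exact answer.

6/7

Consider each possible location of the cheque in turn.
If it is in any of envelopes 1, 2, 3, 5, and 7 (prior 1/7 each): that envelope was opened and seen not to hold the prize — ruled out; weight (1/7)·0 = 0 each.
If it is in envelope 4 (prior 1/7): the presenter has no choice, probability 1; weight (1/7)·1 = 1/7.
If it is in envelope 6 (prior 1/7): the presenter has 6 equally likely choices, so probability 1/6; weight (1/7)·(1/6) = 1/42.
The weights sum to 1/6.
So P(the cheque in envelope 4 | the presenter opened envelope 1, envelope 2, envelope 3, envelope 5, and envelope 7) = (1/7) / (1/6) = 6/7.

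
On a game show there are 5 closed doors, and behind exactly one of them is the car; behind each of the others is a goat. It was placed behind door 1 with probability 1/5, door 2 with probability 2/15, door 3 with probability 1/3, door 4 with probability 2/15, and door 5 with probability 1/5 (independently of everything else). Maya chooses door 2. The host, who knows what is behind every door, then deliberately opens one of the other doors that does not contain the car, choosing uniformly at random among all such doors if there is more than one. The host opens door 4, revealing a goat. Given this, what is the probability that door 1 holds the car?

6/25

Apply Bayes' rule, conditioning on where the car actually is.
If it is behind either of doors 1 and 5 (prior 1/5 each): the host has 3 equally likely choices, so probability 1/3; weight (1/5)·(1/3) = 1/15 each.
If it is behind door 2 (prior 2/15): the host has 4 equally likely choices, so probability 1/4; weight (2/15)·(1/4) = 1/30.
If it is behind door 3 (prior 1/3): the host has 3 equally likely choices, so probability 1/3; weight (1/3)·(1/3) = 1/9.
If it is behind door 4 (prior 2/15): the host opened door 4, so this case is ruled out; weight (2/15)·0 = 0.
The weights sum to 5/18.
So P(the car behind door 1 | the host opened door 4) = (1/15) / (5/18) = 6/25.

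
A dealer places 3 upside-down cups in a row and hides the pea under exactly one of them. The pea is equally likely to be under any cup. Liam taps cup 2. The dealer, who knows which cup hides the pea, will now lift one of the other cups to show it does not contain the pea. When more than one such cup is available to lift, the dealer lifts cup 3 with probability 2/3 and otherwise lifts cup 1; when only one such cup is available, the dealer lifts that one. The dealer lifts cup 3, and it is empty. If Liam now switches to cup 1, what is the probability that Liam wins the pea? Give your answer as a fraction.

Apply Bayes' rule, conditioning on where the pea actually is.
If it is under cup 1 (prior 1/3): only cup 3 is available, probability 1; weight (1/3)·1 = 1/3.
If it is under cup 2 (prior 1/3): cup 3 is available, opened with probability 2/3; weight (1/3)·(2/3) = 2/9.
If it is under cup 3 (prior 1/3): the dealer opened cup 3, so this case is ruled out; weight (1/3)·0 = 0.
The weights sum to 5/9.
So P(the pea under cup 1 | the dealer opened cup 3) = (1/3) / (5/9) = 3/5.

3/5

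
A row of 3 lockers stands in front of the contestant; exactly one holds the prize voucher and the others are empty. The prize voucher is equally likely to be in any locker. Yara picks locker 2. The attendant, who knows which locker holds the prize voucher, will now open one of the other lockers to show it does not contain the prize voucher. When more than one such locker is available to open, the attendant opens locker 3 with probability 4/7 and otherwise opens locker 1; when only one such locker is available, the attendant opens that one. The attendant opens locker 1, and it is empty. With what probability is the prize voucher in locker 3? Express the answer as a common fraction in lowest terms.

7/10

Consider each possible location of the prize voucher in turn.
If it is in locker 1 (prior 1/3): the attendant opened locker 1, so this case is ruled out; weight (1/3)·0 = 0.
If it is in locker 2 (prior 1/3): locker 3 is available but not opened, probability 3/7; weight (1/3)·(3/7) = 1/7.
If it is in locker 3 (prior 1/3): only locker 1 is available, probability 1; weight (1/3)·1 = 1/3.
The weights sum to 10/21.
So P(the prize voucher in locker 3 | the attendant opened locker 1) = (1/3) / (10/21) = 7/10.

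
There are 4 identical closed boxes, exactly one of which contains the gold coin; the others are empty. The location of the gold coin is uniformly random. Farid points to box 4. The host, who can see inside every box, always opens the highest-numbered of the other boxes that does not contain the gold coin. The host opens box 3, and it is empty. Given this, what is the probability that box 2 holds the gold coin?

Condition on the true location of the gold coin.
If it is in any of boxes 1, 2, and 4 (prior 1/4 each): box 3 is the highest-numbered option available, probability 1; weight (1/4)·1 = 1/4 each.
If it is in box 3 (prior 1/4): the host opened box 3, so this case is ruled out; weight (1/4)·0 = 0.
The weights sum to 3/4.
So P(the gold coin in box 2 | the host opened box 3) = (1/4) / (3/4) = 1/3.

1/3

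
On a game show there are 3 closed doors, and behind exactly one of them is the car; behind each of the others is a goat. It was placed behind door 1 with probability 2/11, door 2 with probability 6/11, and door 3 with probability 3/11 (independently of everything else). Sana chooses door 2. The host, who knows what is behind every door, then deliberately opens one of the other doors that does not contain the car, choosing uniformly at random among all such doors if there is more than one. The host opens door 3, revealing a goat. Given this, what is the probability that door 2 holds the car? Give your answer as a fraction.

3/5

Condition on the true location of the car.
If it is behind door 1 (prior 2/11): the host has no choice, probability 1; weight (2/11)·1 = 2/11.
If it is behind door 2 (prior 6/11): the host has 2 equally likely choices, so probability 1/2; weight (6/11)·(1/2) = 3/11.
If it is behind door 3 (prior 3/11): the host opened door 3, so this case is ruled out; weight (3/11)·0 = 0.
The weights sum to 5/11.
So P(the car behind door 2 | the host opened door 3) = (3/11) / (5/11) = 3/5.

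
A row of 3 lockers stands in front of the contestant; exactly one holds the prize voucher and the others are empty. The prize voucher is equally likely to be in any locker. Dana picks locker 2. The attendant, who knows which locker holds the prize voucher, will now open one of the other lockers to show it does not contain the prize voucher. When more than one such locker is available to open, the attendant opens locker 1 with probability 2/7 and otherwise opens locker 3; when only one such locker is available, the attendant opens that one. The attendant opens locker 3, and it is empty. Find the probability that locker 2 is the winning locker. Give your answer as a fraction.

Apply Bayes' rule, conditioning on where the prize voucher actually is.
If it is in locker 1 (prior 1/3): only locker 3 is available, probability 1; weight (1/3)·1 = 1/3.
If it is in locker 2 (prior 1/3): locker 1 is available but not opened, probability 5/7; weight (1/3)·(5/7) = 5/21.
If it is in locker 3 (prior 1/3): the attendant opened locker 3, so this case is ruled out; weight (1/3)·0 = 0.
The weights sum to 4/7.
So P(the prize voucher in locker 2 | the attendant opened locker 3) = (5/21) / (4/7) = 5/12.

5/12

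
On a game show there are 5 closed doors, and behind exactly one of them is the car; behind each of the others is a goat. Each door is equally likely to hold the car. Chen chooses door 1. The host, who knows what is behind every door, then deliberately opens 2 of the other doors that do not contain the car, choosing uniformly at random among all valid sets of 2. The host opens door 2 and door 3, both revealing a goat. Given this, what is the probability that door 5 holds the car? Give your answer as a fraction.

2/5

Consider each possible location of the car in turn.
If it is behind door 1 (prior 1/5): the host has 6 equally likely choices, so probability 1/6; weight (1/5)·(1/6) = 1/30.
If it is behind either of doors 2 and 3 (prior 1/5 each): that door was opened and seen not to hold the prize — ruled out; weight (1/5)·0 = 0 each.
If it is behind either of doors 4 and 5 (prior 1/5 each): the host has 3 equally likely choices, so probability 1/3; weight (1/5)·(1/3) = 1/15 each.
The weights sum to 1/6.
So P(the car behind door 5 | the host opened door 2 and door 3) = (1/15) / (1/6) = 2/5.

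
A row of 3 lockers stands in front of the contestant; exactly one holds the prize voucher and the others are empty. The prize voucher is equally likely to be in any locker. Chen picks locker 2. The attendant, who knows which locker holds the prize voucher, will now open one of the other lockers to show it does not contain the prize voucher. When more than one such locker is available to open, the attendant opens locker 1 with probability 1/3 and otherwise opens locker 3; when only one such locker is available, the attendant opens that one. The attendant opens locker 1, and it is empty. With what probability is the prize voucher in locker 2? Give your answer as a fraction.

Condition on the true location of the prize voucher.
If it is in locker 1 (prior 1/3): the attendant opened locker 1, so this case is ruled out; weight (1/3)·0 = 0.
If it is in locker 2 (prior 1/3): locker 1 is available, opened with probability 1/3; weight (1/3)·(1/3) = 1/9.
If it is in locker 3 (prior 1/3): only locker 1 is available, probability 1; weight (1/3)·1 = 1/3.
The weights sum to 4/9.
So P(the prize voucher in locker 2 | the attendant opened locker 1) = (1/9) / (4/9) = 1/4.

1/4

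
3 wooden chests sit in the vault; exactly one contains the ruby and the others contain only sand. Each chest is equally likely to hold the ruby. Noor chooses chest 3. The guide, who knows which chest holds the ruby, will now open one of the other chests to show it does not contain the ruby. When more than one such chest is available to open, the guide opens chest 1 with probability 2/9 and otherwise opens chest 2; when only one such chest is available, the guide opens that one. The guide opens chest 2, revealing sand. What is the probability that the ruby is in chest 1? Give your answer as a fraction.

Consider each possible location of the ruby in turn.
If it is in chest 1 (prior 1/3): only chest 2 is available, probability 1; weight (1/3)·1 = 1/3.
If it is in chest 2 (prior 1/3): the guide opened chest 2, so this case is ruled out; weight (1/3)·0 = 0.
If it is in chest 3 (prior 1/3): chest 1 is available but not opened, probability 7/9; weight (1/3)·(7/9) = 7/27.
The weights sum to 16/27.
So P(the ruby in chest 1 | the guide opened chest 2) = (1/3) / (16/27) = 9/16.

9/16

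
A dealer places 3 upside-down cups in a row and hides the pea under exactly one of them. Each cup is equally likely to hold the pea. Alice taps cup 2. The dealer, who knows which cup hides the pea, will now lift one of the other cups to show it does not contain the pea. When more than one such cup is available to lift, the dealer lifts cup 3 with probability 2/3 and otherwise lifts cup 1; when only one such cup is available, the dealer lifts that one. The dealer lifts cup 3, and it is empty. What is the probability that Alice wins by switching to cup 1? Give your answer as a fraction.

Apply Bayes' rule, conditioning on where the pea actually is.
If it is under cup 1 (prior 1/3): only cup 3 is available, probability 1; weight (1/3)·1 = 1/3.
If it is under cup 2 (prior 1/3): cup 3 is available, opened with probability 2/3; weight (1/3)·(2/3) = 2/9.
If it is under cup 3 (prior 1/3): the dealer opened cup 3, so this case is ruled out; weight (1/3)·0 = 0.
The weights sum to 5/9.
So P(the pea under cup 1 | the dealer opened cup 3) = (1/3) / (5/9) = 3/5.

3/5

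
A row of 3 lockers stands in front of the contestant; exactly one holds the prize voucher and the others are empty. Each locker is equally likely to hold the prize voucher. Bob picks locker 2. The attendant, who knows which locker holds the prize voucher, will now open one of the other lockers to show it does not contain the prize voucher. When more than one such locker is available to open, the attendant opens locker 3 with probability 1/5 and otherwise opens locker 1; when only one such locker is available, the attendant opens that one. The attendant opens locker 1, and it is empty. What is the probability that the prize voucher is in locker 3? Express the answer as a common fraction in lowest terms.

Apply Bayes' rule, conditioning on where the prize voucher actually is.
If it is in locker 1 (prior 1/3): the attendant opened locker 1, so this case is ruled out; weight (1/3)·0 = 0.
If it is in locker 2 (prior 1/3): locker 3 is available but not opened, probability 4/5; weight (1/3)·(4/5) = 4/15.
If it is in locker 3 (prior 1/3): only locker 1 is available, probability 1; weight (1/3)·1 = 1/3.
The weights sum to 3/5.
So P(the prize voucher in locker 3 | the attendant opened locker 1) = (1/3) / (3/5) = 5/9.

5/9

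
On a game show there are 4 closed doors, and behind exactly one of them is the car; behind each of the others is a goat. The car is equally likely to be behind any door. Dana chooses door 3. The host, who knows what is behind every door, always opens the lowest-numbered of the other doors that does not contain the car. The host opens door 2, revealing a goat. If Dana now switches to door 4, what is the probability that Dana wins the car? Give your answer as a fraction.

0

Condition on the true location of the car.
If it is behind door 1 (prior 1/4): door 2 is the lowest-numbered option available, probability 1; weight (1/4)·1 = 1/4.
If it is behind door 2 (prior 1/4): the host opened door 2, so this case is ruled out; weight (1/4)·0 = 0.
If it is behind either of doors 3 and 4 (prior 1/4 each): the host would have opened door 1 instead, probability 0; weight (1/4)·0 = 0 each.
The weights sum to 1/4.
So P(the car behind door 4 | the host opened door 2) = 0 / (1/4) = 0.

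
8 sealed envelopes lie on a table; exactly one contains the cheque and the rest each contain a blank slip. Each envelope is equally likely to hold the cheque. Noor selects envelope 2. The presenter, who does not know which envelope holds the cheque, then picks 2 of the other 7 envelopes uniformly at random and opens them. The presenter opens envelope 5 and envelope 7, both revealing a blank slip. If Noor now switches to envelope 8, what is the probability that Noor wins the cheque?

1/6

Consider each possible location of the cheque in turn.
If it is in any of envelopes 1, 2, 3, 4, 6, and 8 (prior 1/8 each): the presenter picks exactly this set with probability 1/21 regardless, and none is the prize; weight (1/8)·(1/21) = 1/168 each.
If it is in either of envelopes 5 and 7 (prior 1/8 each): that envelope was opened and seen not to hold the prize — ruled out; weight (1/8)·0 = 0 each.
The weights sum to 1/28.
So P(the cheque in envelope 8 | the presenter opened envelope 5 and envelope 7) = (1/168) / (1/28) = 1/6.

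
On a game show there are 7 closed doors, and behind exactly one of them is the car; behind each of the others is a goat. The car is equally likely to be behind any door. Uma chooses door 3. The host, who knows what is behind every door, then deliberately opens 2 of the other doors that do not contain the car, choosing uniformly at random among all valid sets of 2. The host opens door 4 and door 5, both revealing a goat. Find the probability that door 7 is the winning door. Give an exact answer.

3/14

Condition on the true location of the car.
If it is behind any of doors 1, 2, 6, and 7 (prior 1/7 each): the host has 10 equally likely choices, so probability 1/10; weight (1/7)·(1/10) = 1/70 each.
If it is behind door 3 (prior 1/7): the host has 15 equally likely choices, so probability 1/15; weight (1/7)·(1/15) = 1/105.
If it is behind either of doors 4 and 5 (prior 1/7 each): that door was opened and seen not to hold the prize — ruled out; weight (1/7)·0 = 0 each.
The weights sum to 1/15.
So P(the car behind door 7 | the host opened door 4 and door 5) = (1/70) / (1/15) = 3/14.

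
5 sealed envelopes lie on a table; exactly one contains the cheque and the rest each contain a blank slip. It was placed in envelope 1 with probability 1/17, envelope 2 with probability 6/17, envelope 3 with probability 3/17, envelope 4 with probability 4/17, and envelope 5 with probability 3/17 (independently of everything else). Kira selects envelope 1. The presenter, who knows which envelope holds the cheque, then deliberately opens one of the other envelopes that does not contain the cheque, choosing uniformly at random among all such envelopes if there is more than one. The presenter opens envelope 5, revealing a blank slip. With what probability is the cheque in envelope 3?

Consider each possible location of the cheque in turn.
If it is in envelope 1 (prior 1/17): the presenter has 4 equally likely choices, so probability 1/4; weight (1/17)·(1/4) = 1/68.
If it is in envelope 2 (prior 6/17): the presenter has 3 equally likely choices, so probability 1/3; weight (6/17)·(1/3) = 2/17.
If it is in envelope 3 (prior 3/17): the presenter has 3 equally likely choices, so probability 1/3; weight (3/17)·(1/3) = 1/17.
If it is in envelope 4 (prior 4/17): the presenter has 3 equally likely choices, so probability 1/3; weight (4/17)·(1/3) = 4/51.
If it is in envelope 5 (prior 3/17): the presenter opened envelope 5, so this case is ruled out; weight (3/17)·0 = 0.
The weights sum to 55/204.
So P(the cheque in envelope 3 | the presenter opened envelope 5) = (1/17) / (55/204) = 12/55.

12/55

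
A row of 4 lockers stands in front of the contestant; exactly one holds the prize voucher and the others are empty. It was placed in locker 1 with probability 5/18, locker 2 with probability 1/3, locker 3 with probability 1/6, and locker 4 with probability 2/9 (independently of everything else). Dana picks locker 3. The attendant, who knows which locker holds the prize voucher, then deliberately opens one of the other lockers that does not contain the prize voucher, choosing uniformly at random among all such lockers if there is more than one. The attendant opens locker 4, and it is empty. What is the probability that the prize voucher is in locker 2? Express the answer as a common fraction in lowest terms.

Apply Bayes' rule, conditioning on where the prize voucher actually is.
If it is in locker 1 (prior 5/18): the attendant has 2 equally likely choices, so probability 1/2; weight (5/18)·(1/2) = 5/36.
If it is in locker 2 (prior 1/3): the attendant has 2 equally likely choices, so probability 1/2; weight (1/3)·(1/2) = 1/6.
If it is in locker 3 (prior 1/6): the attendant has 3 equally likely choices, so probability 1/3; weight (1/6)·(1/3) = 1/18.
If it is in locker 4 (prior 2/9): the attendant opened locker 4, so this case is ruled out; weight (2/9)·0 = 0.
The weights sum to 13/36.
So P(the prize voucher in locker 2 | the attendant opened locker 4) = (1/6) / (13/36) = 6/13.

6/13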